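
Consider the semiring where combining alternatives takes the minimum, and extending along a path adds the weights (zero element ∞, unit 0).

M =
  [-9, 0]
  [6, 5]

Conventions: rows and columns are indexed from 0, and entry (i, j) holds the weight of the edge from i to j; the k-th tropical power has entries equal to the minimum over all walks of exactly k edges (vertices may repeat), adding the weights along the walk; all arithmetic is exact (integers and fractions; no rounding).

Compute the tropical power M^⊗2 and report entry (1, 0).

M^⊗2:
  [-18, -9]
  [-3, 6]
Key observation: the optimum is the walk 1->0->0, with weight 6 + (-9) = -3.
Optimal value attained by: walk 1->0->0.
Answer: (M^⊗2)[1][0] = -3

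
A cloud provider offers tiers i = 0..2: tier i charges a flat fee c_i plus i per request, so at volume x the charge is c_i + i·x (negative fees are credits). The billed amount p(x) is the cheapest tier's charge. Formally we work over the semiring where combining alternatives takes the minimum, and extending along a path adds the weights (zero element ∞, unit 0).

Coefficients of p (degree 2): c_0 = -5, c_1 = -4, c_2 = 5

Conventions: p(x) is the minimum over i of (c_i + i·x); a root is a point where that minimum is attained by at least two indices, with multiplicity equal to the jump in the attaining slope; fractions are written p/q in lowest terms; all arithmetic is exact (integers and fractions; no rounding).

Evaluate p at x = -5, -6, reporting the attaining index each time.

p(-5) = min(-5+0·(-5)=-5, -4+1·(-5)=-9, 5+2·(-5)=-5) = -9 (attained by i=1)
p(-6) = min(-5+0·(-6)=-5, -4+1·(-6)=-10, 5+2·(-6)=-7) = -10 (attained by i=1)
Answer: p(-5) = -9; p(-6) = -10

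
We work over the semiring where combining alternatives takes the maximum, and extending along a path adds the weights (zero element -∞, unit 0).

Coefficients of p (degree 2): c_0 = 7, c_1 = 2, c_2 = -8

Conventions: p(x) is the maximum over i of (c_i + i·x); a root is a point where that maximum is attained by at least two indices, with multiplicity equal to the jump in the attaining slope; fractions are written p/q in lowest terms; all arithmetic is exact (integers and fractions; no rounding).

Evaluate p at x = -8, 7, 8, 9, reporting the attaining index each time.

p(-8) = max(7+0·(-8)=7, 2+1·(-8)=-6, -8+2·(-8)=-24) = 7 (attained by i=0)
p(7) = max(7+0·7=7, 2+1·7=9, -8+2·7=6) = 9 (attained by i=1)
p(8) = max(7+0·8=7, 2+1·8=10, -8+2·8=8) = 10 (attained by i=1)
p(9) = max(7+0·9=7, 2+1·9=11, -8+2·9=10) = 11 (attained by i=1)
Answer: p(-8) = 7; p(7) = 9; p(8) = 10; p(9) = 11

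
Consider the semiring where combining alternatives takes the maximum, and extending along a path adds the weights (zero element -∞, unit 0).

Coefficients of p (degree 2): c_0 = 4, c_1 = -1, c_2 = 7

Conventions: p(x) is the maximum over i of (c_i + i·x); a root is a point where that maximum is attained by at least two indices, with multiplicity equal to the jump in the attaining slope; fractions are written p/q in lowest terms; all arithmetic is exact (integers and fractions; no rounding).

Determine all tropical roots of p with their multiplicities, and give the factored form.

hull edge (i=0, c=4) to (i=2, c=7): slope 3/2, span 2
Factored form: p(x) = 7 ⊗ (x ⊕ (-3/2)) ⊗ (x ⊕ (-3/2))
Answer: roots = -3/2 (mult 2)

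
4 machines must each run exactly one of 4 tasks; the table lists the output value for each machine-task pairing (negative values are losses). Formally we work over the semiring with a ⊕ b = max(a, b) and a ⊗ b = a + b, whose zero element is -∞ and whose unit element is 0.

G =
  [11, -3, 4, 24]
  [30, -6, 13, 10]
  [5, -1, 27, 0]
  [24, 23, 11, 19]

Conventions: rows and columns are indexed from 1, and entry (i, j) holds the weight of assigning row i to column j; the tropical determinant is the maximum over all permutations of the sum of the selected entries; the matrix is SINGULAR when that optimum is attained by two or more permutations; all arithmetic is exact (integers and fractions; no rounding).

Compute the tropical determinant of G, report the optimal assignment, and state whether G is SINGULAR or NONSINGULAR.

σ = (1, 2, 3, 4): 11 + (-6) + 27 + 19 = 51
σ = (1, 2, 4, 3): 11 + (-6) + 0 + 11 = 16
σ = (1, 3, 2, 4): 11 + 13 + (-1) + 19 = 42
σ = (1, 3, 4, 2): 11 + 13 + 0 + 23 = 47
σ = (1, 4, 2, 3): 11 + 10 + (-1) + 11 = 31
σ = (1, 4, 3, 2): 11 + 10 + 27 + 23 = 71
σ = (2, 1, 3, 4): (-3) + 30 + 27 + 19 = 73
σ = (2, 1, 4, 3): (-3) + 30 + 0 + 11 = 38
σ = (2, 3, 1, 4): (-3) + 13 + 5 + 19 = 34
σ = (2, 3, 4, 1): (-3) + 13 + 0 + 24 = 34
σ = (2, 4, 1, 3): (-3) + 10 + 5 + 11 = 23
σ = (2, 4, 3, 1): (-3) + 10 + 27 + 24 = 58
σ = (3, 1, 2, 4): 4 + 30 + (-1) + 19 = 52
σ = (3, 1, 4, 2): 4 + 30 + 0 + 23 = 57
σ = (3, 2, 1, 4): 4 + (-6) + 5 + 19 = 22
σ = (3, 2, 4, 1): 4 + (-6) + 0 + 24 = 22
σ = (3, 4, 1, 2): 4 + 10 + 5 + 23 = 42
σ = (3, 4, 2, 1): 4 + 10 + (-1) + 24 = 37
σ = (4, 1, 2, 3): 24 + 30 + (-1) + 11 = 64
σ = (4, 1, 3, 2): 24 + 30 + 27 + 23 = 104
σ = (4, 2, 1, 3): 24 + (-6) + 5 + 11 = 34
σ = (4, 2, 3, 1): 24 + (-6) + 27 + 24 = 69
σ = (4, 3, 1, 2): 24 + 13 + 5 + 23 = 65
σ = (4, 3, 2, 1): 24 + 13 + (-1) + 24 = 60
Optimal value attained by: σ = (4, 1, 3, 2).
Answer: det⊕(G) = 104; verdict: NONSINGULAR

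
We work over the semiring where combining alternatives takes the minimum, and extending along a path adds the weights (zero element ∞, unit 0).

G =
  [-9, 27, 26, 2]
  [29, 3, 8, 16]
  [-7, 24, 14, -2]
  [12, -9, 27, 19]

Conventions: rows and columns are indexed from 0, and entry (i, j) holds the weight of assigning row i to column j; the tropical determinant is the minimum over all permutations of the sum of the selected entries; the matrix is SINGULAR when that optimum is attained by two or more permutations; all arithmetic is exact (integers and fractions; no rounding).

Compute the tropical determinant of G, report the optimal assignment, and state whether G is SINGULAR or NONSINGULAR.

σ = (0, 1, 2, 3): (-9) + 3 + 14 + 19 = 27
σ = (0, 1, 3, 2): (-9) + 3 + (-2) + 27 = 19
σ = (0, 2, 1, 3): (-9) + 8 + 24 + 19 = 42
σ = (0, 2, 3, 1): (-9) + 8 + (-2) + (-9) = -12
σ = (0, 3, 1, 2): (-9) + 16 + 24 + 27 = 58
σ = (0, 3, 2, 1): (-9) + 16 + 14 + (-9) = 12
σ = (1, 0, 2, 3): 27 + 29 + 14 + 19 = 89
σ = (1, 0, 3, 2): 27 + 29 + (-2) + 27 = 81
σ = (1, 2, 0, 3): 27 + 8 + (-7) + 19 = 47
σ = (1, 2, 3, 0): 27 + 8 + (-2) + 12 = 45
σ = (1, 3, 0, 2): 27 + 16 + (-7) + 27 = 63
σ = (1, 3, 2, 0): 27 + 16 + 14 + 12 = 69
σ = (2, 0, 1, 3): 26 + 29 + 24 + 19 = 98
σ = (2, 0, 3, 1): 26 + 29 + (-2) + (-9) = 44
σ = (2, 1, 0, 3): 26 + 3 + (-7) + 19 = 41
σ = (2, 1, 3, 0): 26 + 3 + (-2) + 12 = 39
σ = (2, 3, 0, 1): 26 + 16 + (-7) + (-9) = 26
σ = (2, 3, 1, 0): 26 + 16 + 24 + 12 = 78
σ = (3, 0, 1, 2): 2 + 29 + 24 + 27 = 82
σ = (3, 0, 2, 1): 2 + 29 + 14 + (-9) = 36
σ = (3, 1, 0, 2): 2 + 3 + (-7) + 27 = 25
σ = (3, 1, 2, 0): 2 + 3 + 14 + 12 = 31
σ = (3, 2, 0, 1): 2 + 8 + (-7) + (-9) = -6
σ = (3, 2, 1, 0): 2 + 8 + 24 + 12 = 46
Optimal value attained by: σ = (0, 2, 3, 1).
Answer: det⊕(G) = -12; verdict: NONSINGULAR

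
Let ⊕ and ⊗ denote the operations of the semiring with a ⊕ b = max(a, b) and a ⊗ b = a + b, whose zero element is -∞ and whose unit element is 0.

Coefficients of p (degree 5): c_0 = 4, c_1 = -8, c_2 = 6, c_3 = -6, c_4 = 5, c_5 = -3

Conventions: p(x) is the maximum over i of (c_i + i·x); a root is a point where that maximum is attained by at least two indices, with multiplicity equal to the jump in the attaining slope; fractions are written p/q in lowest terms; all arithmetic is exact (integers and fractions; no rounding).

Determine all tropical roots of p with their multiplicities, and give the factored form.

hull edge (i=0, c=4) to (i=2, c=6): slope 1, span 2
hull edge (i=2, c=6) to (i=4, c=5): slope -1/2, span 2
hull edge (i=4, c=5) to (i=5, c=-3): slope -8, span 1
Factored form: p(x) = -3 ⊗ (x ⊕ (-1)) ⊗ (x ⊕ (-1)) ⊗ (x ⊕ 1/2) ⊗ (x ⊕ 1/2) ⊗ (x ⊕ 8)
Answer: roots = -1 (mult 2), 1/2 (mult 2), 8 (mult 1)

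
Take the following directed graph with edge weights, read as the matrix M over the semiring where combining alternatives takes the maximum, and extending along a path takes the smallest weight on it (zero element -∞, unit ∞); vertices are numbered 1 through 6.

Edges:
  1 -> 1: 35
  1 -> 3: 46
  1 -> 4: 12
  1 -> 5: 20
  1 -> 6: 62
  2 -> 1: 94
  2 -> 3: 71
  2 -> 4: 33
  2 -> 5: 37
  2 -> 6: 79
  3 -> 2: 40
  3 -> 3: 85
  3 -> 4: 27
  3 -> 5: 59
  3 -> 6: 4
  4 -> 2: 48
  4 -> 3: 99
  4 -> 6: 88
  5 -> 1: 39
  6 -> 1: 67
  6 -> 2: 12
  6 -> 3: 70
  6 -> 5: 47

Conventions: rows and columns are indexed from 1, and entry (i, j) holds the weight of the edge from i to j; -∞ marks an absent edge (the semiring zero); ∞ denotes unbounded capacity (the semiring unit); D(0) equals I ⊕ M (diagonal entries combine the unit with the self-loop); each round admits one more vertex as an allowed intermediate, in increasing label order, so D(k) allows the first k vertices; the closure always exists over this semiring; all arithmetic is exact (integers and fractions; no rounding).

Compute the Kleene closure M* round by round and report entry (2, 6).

D(0):
  [∞, -∞, 46, 12, 20, 62]
  [94, ∞, 71, 33, 37, 79]
  [-∞, 40, ∞, 27, 59, 4]
  [-∞, 48, 99, ∞, -∞, 88]
  [39, -∞, -∞, -∞, ∞, -∞]
  [67, 12, 70, -∞, 47, ∞]
D(1):
  [∞, -∞, 46, 12, 20, 62]
  [94, ∞, 71, 33, 37, 79]
  [-∞, 40, ∞, 27, 59, 4]
  [-∞, 48, 99, ∞, -∞, 88]
  [39, -∞, 39, 12, ∞, 39]
  [67, 12, 70, 12, 47, ∞]
D(2):
  [∞, -∞, 46, 12, 20, 62]
  [94, ∞, 71, 33, 37, 79]
  [40, 40, ∞, 33, 59, 40]
  [48, 48, 99, ∞, 37, 88]
  [39, -∞, 39, 12, ∞, 39]
  [67, 12, 70, 12, 47, ∞]
D(3):
  [∞, 40, 46, 33, 46, 62]
  [94, ∞, 71, 33, 59, 79]
  [40, 40, ∞, 33, 59, 40]
  [48, 48, 99, ∞, 59, 88]
  [39, 39, 39, 33, ∞, 39]
  [67, 40, 70, 33, 59, ∞]
D(4):
  [∞, 40, 46, 33, 46, 62]
  [94, ∞, 71, 33, 59, 79]
  [40, 40, ∞, 33, 59, 40]
  [48, 48, 99, ∞, 59, 88]
  [39, 39, 39, 33, ∞, 39]
  [67, 40, 70, 33, 59, ∞]
D(5):
  [∞, 40, 46, 33, 46, 62]
  [94, ∞, 71, 33, 59, 79]
  [40, 40, ∞, 33, 59, 40]
  [48, 48, 99, ∞, 59, 88]
  [39, 39, 39, 33, ∞, 39]
  [67, 40, 70, 33, 59, ∞]
D(6):
  [∞, 40, 62, 33, 59, 62]
  [94, ∞, 71, 33, 59, 79]
  [40, 40, ∞, 33, 59, 40]
  [67, 48, 99, ∞, 59, 88]
  [39, 39, 39, 33, ∞, 39]
  [67, 40, 70, 33, 59, ∞]
Answer: M*[2][6] = 79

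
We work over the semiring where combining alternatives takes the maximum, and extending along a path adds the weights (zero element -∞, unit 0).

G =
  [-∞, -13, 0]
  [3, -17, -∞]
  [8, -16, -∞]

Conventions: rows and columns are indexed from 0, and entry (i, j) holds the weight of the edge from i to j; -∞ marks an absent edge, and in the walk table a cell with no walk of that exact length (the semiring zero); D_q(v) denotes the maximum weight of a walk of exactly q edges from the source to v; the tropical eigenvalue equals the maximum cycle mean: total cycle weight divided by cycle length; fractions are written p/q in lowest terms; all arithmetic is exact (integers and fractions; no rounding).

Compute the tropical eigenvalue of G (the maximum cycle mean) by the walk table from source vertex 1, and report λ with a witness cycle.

q=0: [-∞, 0, -∞]
q=1: [3, -17, -∞]
q=2: [-14, -10, 3]
q=3: [11, -13, -14]
Optimal cycle mean attained by: cycle 0->2->0, total 0 + 8, length 2.
Answer: λ = 4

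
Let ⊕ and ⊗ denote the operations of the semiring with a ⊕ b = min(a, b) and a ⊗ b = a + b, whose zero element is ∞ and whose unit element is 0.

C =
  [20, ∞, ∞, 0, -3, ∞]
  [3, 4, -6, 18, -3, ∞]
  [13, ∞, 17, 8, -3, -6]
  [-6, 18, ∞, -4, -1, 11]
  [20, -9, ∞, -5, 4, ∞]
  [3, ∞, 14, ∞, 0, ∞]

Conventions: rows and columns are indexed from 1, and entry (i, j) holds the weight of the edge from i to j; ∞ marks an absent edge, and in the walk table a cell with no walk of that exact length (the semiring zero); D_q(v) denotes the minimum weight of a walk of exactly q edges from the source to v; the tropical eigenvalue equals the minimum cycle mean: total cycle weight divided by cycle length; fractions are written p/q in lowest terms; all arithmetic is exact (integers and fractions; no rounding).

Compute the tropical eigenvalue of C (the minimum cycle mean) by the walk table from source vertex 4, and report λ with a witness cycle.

q=0: [∞, ∞, ∞, 0, ∞, ∞]
q=1: [-6, 18, ∞, -4, -1, 11]
q=2: [-10, -10, 12, -8, -9, 7]
q=3: [-14, -18, -16, -14, -13, 3]
q=4: [-20, -22, -24, -18, -21, -22]
q=5: [-24, -30, -28, -26, -27, -30]
q=6: [-32, -36, -36, -32, -33, -34]
Optimal cycle mean attained by: cycle 2->3->5->2, total (-6) + (-3) + (-9), length 3.
Answer: λ = -6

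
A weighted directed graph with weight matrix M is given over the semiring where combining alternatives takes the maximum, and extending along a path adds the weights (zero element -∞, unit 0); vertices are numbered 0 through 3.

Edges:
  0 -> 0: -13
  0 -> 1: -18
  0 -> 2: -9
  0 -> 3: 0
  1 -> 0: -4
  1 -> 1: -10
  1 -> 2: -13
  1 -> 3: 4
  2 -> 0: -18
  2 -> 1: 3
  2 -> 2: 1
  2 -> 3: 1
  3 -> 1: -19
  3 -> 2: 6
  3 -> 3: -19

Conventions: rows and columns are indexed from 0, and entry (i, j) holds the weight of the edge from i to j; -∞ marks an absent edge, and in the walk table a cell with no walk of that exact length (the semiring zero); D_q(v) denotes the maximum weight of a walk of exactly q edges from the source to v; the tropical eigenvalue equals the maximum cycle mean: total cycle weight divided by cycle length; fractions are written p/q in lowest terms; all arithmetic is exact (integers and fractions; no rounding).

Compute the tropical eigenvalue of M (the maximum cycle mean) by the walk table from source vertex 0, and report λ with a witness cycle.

q=0: [0, -∞, -∞, -∞]
q=1: [-13, -18, -9, 0]
q=2: [-22, -6, 6, -8]
q=3: [-10, 9, 7, 7]
q=4: [5, 10, 13, 13]
Optimal cycle mean attained by: cycle 1->3->2->1, total 4 + 6 + 3, length 3.
Answer: λ = 13/3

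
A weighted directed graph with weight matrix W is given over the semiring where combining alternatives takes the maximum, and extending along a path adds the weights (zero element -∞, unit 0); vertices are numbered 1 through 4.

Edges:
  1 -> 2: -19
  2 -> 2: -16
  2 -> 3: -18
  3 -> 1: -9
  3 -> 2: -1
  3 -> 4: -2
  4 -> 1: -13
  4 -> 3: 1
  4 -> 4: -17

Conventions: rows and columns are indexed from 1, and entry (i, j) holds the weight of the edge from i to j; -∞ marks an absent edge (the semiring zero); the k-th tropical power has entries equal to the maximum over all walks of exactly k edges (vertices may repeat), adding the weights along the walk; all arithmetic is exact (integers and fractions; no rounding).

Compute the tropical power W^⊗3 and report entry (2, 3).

W^⊗2:
  [-∞, -35, -37, -∞]
  [-27, -19, -34, -20]
  [-15, -17, -1, -19]
  [-8, 0, -16, -1]
W^⊗3:
  [-46, -38, -53, -39]
  [-33, -35, -19, -36]
  [-10, -2, -18, -3]
  [-14, -16, 0, -18]
Key observation: the optimum is the walk 2->3->4->3, with weight (-18) + (-2) + 1 = -19.
Optimal value attained by: walk 2->3->4->3.
Answer: (W^⊗3)[2][3] = -19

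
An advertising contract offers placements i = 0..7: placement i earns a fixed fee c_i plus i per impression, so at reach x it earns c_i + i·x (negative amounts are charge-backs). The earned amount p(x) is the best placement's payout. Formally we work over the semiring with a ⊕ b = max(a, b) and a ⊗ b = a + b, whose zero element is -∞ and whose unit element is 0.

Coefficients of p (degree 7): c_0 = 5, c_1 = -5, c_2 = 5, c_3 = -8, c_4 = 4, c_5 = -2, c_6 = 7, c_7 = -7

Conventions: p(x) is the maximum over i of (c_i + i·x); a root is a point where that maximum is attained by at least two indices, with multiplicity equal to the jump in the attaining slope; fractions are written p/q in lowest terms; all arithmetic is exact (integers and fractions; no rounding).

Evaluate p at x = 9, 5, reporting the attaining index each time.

p(9) = max(5+0·9=5, -5+1·9=4, 5+2·9=23, -8+3·9=19, 4+4·9=40, -2+5·9=43, 7+6·9=61, -7+7·9=56) = 61 (attained by i=6)
p(5) = max(5+0·5=5, -5+1·5=0, 5+2·5=15, -8+3·5=7, 4+4·5=24, -2+5·5=23, 7+6·5=37, -7+7·5=28) = 37 (attained by i=6)
Answer: p(9) = 61; p(5) = 37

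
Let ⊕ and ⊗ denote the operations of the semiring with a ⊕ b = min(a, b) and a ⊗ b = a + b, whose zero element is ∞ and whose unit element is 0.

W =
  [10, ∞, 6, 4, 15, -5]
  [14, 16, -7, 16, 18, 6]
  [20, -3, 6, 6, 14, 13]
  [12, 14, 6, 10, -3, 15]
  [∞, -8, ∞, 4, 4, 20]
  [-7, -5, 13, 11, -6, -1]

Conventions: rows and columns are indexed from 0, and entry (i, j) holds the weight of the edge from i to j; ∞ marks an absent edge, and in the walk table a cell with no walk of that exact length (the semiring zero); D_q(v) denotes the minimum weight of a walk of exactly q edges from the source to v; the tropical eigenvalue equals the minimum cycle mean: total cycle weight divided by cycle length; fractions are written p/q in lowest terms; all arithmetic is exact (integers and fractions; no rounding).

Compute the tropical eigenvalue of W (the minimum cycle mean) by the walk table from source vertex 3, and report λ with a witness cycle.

q=0: [∞, ∞, ∞, 0, ∞, ∞]
q=1: [12, 14, 6, 10, -3, 15]
q=2: [8, -11, 7, 1, 1, 7]
q=3: [0, -7, -18, 5, -2, -5]
q=4: [-12, -21, -14, -12, -11, -6]
q=5: [-13, -19, -28, -8, -15, -17]
q=6: [-24, -31, -26, -22, -23, -18]
Optimal cycle mean attained by: cycle 0->5->0, total (-5) + (-7), length 2.
Answer: λ = -6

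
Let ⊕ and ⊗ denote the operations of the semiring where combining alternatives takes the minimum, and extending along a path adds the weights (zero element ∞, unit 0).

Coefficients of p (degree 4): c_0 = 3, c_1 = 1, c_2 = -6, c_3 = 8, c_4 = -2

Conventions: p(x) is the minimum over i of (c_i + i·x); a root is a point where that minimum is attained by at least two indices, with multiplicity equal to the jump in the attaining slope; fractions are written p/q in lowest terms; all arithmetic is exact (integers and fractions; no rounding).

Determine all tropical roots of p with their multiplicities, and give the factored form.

hull edge (i=0, c=3) to (i=2, c=-6): slope -9/2, span 2
hull edge (i=2, c=-6) to (i=4, c=-2): slope 2, span 2
Factored form: p(x) = -2 ⊗ (x ⊕ (-2)) ⊗ (x ⊕ (-2)) ⊗ (x ⊕ 9/2) ⊗ (x ⊕ 9/2)
Answer: roots = -2 (mult 2), 9/2 (mult 2)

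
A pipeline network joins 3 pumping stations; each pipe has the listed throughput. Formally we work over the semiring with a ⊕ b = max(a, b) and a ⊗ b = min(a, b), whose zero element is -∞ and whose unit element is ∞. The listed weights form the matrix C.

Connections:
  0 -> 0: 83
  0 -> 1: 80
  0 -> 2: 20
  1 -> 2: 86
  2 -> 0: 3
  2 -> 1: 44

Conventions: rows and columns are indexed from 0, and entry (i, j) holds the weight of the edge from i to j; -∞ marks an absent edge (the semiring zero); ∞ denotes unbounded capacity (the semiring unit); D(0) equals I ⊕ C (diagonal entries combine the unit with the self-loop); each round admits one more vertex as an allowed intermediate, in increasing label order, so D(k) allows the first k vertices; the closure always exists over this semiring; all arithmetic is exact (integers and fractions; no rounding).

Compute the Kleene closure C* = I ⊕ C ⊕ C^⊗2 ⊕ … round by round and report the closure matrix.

D(0):
  [∞, 80, 20]
  [-∞, ∞, 86]
  [3, 44, ∞]
D(1):
  [∞, 80, 20]
  [-∞, ∞, 86]
  [3, 44, ∞]
D(2):
  [∞, 80, 80]
  [-∞, ∞, 86]
  [3, 44, ∞]
D(3):
  [∞, 80, 80]
  [3, ∞, 86]
  [3, 44, ∞]
Answer: C* = [[∞, 80, 80], [3, ∞, 86], [3, 44, ∞]]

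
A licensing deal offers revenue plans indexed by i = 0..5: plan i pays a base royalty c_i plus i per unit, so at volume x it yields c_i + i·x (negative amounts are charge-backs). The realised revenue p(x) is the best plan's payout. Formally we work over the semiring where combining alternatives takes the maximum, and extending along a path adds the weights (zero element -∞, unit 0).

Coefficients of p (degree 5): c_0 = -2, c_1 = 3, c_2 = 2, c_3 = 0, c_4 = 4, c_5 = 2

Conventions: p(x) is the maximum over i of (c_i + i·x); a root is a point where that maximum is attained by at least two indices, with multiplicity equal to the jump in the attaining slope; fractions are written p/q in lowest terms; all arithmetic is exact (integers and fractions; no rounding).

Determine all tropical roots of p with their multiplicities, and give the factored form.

hull edge (i=0, c=-2) to (i=1, c=3): slope 5, span 1
hull edge (i=1, c=3) to (i=4, c=4): slope 1/3, span 3
hull edge (i=4, c=4) to (i=5, c=2): slope -2, span 1
Factored form: p(x) = 2 ⊗ (x ⊕ (-5)) ⊗ (x ⊕ (-1/3)) ⊗ (x ⊕ (-1/3)) ⊗ (x ⊕ (-1/3)) ⊗ (x ⊕ 2)
Answer: roots = -5 (mult 1), -1/3 (mult 3), 2 (mult 1)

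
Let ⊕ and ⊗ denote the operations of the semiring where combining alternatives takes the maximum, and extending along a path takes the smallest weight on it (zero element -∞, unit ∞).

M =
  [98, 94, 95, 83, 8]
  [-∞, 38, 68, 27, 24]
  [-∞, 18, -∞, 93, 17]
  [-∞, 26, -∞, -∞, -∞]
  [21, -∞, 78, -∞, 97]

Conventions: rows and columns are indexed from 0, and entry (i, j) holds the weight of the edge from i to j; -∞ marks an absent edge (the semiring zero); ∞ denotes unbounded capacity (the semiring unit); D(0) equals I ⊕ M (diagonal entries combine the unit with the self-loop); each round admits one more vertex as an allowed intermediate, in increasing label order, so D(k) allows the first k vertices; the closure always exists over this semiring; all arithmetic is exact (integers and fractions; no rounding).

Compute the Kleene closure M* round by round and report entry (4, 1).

D(0):
  [∞, 94, 95, 83, 8]
  [-∞, ∞, 68, 27, 24]
  [-∞, 18, ∞, 93, 17]
  [-∞, 26, -∞, ∞, -∞]
  [21, -∞, 78, -∞, ∞]
D(1):
  [∞, 94, 95, 83, 8]
  [-∞, ∞, 68, 27, 24]
  [-∞, 18, ∞, 93, 17]
  [-∞, 26, -∞, ∞, -∞]
  [21, 21, 78, 21, ∞]
D(2):
  [∞, 94, 95, 83, 24]
  [-∞, ∞, 68, 27, 24]
  [-∞, 18, ∞, 93, 18]
  [-∞, 26, 26, ∞, 24]
  [21, 21, 78, 21, ∞]
D(3):
  [∞, 94, 95, 93, 24]
  [-∞, ∞, 68, 68, 24]
  [-∞, 18, ∞, 93, 18]
  [-∞, 26, 26, ∞, 24]
  [21, 21, 78, 78, ∞]
D(4):
  [∞, 94, 95, 93, 24]
  [-∞, ∞, 68, 68, 24]
  [-∞, 26, ∞, 93, 24]
  [-∞, 26, 26, ∞, 24]
  [21, 26, 78, 78, ∞]
D(5):
  [∞, 94, 95, 93, 24]
  [21, ∞, 68, 68, 24]
  [21, 26, ∞, 93, 24]
  [21, 26, 26, ∞, 24]
  [21, 26, 78, 78, ∞]
Answer: M*[4][1] = 26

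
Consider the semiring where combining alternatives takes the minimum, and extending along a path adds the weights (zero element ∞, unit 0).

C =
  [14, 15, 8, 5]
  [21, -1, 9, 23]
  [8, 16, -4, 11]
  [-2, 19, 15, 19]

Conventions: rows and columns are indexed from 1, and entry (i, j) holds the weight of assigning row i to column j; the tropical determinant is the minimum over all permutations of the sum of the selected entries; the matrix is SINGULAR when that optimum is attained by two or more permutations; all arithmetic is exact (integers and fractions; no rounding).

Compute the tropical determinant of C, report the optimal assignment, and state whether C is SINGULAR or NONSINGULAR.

σ = (1, 2, 3, 4): 14 + (-1) + (-4) + 19 = 28
σ = (1, 2, 4, 3): 14 + (-1) + 11 + 15 = 39
σ = (1, 3, 2, 4): 14 + 9 + 16 + 19 = 58
σ = (1, 3, 4, 2): 14 + 9 + 11 + 19 = 53
σ = (1, 4, 2, 3): 14 + 23 + 16 + 15 = 68
σ = (1, 4, 3, 2): 14 + 23 + (-4) + 19 = 52
σ = (2, 1, 3, 4): 15 + 21 + (-4) + 19 = 51
σ = (2, 1, 4, 3): 15 + 21 + 11 + 15 = 62
σ = (2, 3, 1, 4): 15 + 9 + 8 + 19 = 51
σ = (2, 3, 4, 1): 15 + 9 + 11 + (-2) = 33
σ = (2, 4, 1, 3): 15 + 23 + 8 + 15 = 61
σ = (2, 4, 3, 1): 15 + 23 + (-4) + (-2) = 32
σ = (3, 1, 2, 4): 8 + 21 + 16 + 19 = 64
σ = (3, 1, 4, 2): 8 + 21 + 11 + 19 = 59
σ = (3, 2, 1, 4): 8 + (-1) + 8 + 19 = 34
σ = (3, 2, 4, 1): 8 + (-1) + 11 + (-2) = 16
σ = (3, 4, 1, 2): 8 + 23 + 8 + 19 = 58
σ = (3, 4, 2, 1): 8 + 23 + 16 + (-2) = 45
σ = (4, 1, 2, 3): 5 + 21 + 16 + 15 = 57
σ = (4, 1, 3, 2): 5 + 21 + (-4) + 19 = 41
σ = (4, 2, 1, 3): 5 + (-1) + 8 + 15 = 27
σ = (4, 2, 3, 1): 5 + (-1) + (-4) + (-2) = -2
σ = (4, 3, 1, 2): 5 + 9 + 8 + 19 = 41
σ = (4, 3, 2, 1): 5 + 9 + 16 + (-2) = 28
Optimal value attained by: σ = (4, 2, 3, 1).
Answer: det⊕(C) = -2; verdict: NONSINGULAR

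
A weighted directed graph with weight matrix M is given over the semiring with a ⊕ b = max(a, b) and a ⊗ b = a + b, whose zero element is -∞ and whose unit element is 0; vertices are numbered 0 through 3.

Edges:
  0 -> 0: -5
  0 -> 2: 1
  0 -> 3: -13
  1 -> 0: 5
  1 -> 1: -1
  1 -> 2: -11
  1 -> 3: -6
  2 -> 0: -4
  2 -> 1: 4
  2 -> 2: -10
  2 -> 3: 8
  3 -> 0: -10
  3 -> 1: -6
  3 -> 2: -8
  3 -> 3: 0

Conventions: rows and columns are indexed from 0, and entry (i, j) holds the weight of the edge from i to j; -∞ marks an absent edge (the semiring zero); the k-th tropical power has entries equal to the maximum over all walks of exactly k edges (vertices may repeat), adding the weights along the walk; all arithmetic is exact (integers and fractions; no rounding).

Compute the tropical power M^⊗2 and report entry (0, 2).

M^⊗2:
  [-3, 5, -4, 9]
  [4, -2, 6, -3]
  [9, 3, 0, 8]
  [-1, -4, -8, 0]
Key observation: the optimum is the walk 0->0->2, with weight (-5) + 1 = -4.
Optimal value attained by: walk 0->0->2.
Answer: (M^⊗2)[0][2] = -4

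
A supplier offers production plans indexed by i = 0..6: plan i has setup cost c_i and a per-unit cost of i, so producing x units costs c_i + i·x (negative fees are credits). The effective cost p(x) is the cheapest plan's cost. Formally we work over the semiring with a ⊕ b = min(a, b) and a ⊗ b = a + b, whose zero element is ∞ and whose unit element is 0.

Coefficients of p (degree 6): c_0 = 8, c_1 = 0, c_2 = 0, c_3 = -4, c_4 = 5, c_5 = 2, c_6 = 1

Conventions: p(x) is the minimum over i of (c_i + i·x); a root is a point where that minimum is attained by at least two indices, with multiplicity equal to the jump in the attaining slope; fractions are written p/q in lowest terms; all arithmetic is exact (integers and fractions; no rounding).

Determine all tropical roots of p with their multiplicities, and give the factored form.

hull edge (i=0, c=8) to (i=1, c=0): slope -8, span 1
hull edge (i=1, c=0) to (i=3, c=-4): slope -2, span 2
hull edge (i=3, c=-4) to (i=6, c=1): slope 5/3, span 3
Factored form: p(x) = 1 ⊗ (x ⊕ (-5/3)) ⊗ (x ⊕ (-5/3)) ⊗ (x ⊕ (-5/3)) ⊗ (x ⊕ 2) ⊗ (x ⊕ 2) ⊗ (x ⊕ 8)
Answer: roots = -5/3 (mult 3), 2 (mult 2), 8 (mult 1)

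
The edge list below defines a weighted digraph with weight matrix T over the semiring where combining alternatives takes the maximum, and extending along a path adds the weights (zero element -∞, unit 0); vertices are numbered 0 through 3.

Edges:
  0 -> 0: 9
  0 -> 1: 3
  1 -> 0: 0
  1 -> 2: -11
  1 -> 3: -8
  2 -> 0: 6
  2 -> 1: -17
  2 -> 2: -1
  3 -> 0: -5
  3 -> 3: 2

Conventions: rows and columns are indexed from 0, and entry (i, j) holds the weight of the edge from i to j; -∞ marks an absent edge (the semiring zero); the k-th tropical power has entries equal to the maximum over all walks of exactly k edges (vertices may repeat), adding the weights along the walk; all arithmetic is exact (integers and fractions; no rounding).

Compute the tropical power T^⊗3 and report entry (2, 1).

T^⊗2:
  [18, 12, -8, -5]
  [9, 3, -12, -6]
  [15, 9, -2, -25]
  [4, -2, -∞, 4]
T^⊗3:
  [27, 21, 1, 4]
  [18, 12, -8, -4]
  [24, 18, -2, 1]
  [13, 7, -13, 6]
Key observation: the optimum is the walk 2->0->0->1, with weight 6 + 9 + 3 = 18.
Optimal value attained by: walk 2->0->0->1.
Answer: (T^⊗3)[2][1] = 18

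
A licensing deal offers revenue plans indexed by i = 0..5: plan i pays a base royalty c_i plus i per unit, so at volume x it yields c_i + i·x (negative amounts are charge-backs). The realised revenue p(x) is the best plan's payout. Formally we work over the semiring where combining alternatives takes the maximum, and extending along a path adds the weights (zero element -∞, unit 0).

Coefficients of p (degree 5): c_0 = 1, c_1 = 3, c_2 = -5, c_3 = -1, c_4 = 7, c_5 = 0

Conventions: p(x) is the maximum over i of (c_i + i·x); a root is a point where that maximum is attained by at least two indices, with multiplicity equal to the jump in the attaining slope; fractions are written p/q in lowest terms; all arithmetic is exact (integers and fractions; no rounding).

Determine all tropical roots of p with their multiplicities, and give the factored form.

hull edge (i=0, c=1) to (i=1, c=3): slope 2, span 1
hull edge (i=1, c=3) to (i=4, c=7): slope 4/3, span 3
hull edge (i=4, c=7) to (i=5, c=0): slope -7, span 1
Factored form: p(x) = 0 ⊗ (x ⊕ (-2)) ⊗ (x ⊕ (-4/3)) ⊗ (x ⊕ (-4/3)) ⊗ (x ⊕ (-4/3)) ⊗ (x ⊕ 7)
Answer: roots = -2 (mult 1), -4/3 (mult 3), 7 (mult 1)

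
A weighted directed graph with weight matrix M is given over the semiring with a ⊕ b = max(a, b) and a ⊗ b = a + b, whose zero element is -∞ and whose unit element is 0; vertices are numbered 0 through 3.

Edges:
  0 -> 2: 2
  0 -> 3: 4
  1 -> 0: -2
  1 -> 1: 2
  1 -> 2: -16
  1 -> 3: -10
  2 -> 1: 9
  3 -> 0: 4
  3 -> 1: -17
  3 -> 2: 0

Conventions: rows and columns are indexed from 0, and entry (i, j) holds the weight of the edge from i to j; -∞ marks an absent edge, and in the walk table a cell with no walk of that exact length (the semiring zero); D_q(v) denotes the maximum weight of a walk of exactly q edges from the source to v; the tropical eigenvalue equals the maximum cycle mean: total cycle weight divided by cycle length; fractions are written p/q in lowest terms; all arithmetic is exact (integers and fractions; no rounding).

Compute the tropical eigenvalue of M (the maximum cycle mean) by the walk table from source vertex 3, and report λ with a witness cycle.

q=0: [-∞, -∞, -∞, 0]
q=1: [4, -17, 0, -∞]
q=2: [-19, 9, 6, 8]
q=3: [12, 15, 8, -1]
q=4: [13, 17, 14, 16]
Optimal cycle mean attained by: cycle 0->3->0, total 4 + 4, length 2.
Answer: λ = 4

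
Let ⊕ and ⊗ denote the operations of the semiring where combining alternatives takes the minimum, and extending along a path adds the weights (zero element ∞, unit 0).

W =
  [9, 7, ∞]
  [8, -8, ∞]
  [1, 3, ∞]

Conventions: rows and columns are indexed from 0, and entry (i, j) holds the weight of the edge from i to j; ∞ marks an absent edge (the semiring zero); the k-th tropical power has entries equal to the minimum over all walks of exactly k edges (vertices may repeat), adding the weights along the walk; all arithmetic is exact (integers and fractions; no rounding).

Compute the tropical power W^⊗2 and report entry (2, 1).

W^⊗2:
  [15, -1, ∞]
  [0, -16, ∞]
  [10, -5, ∞]
Key observation: the optimum is the walk 2->1->1, with weight 3 + (-8) = -5.
Optimal value attained by: walk 2->1->1.
Answer: (W^⊗2)[2][1] = -5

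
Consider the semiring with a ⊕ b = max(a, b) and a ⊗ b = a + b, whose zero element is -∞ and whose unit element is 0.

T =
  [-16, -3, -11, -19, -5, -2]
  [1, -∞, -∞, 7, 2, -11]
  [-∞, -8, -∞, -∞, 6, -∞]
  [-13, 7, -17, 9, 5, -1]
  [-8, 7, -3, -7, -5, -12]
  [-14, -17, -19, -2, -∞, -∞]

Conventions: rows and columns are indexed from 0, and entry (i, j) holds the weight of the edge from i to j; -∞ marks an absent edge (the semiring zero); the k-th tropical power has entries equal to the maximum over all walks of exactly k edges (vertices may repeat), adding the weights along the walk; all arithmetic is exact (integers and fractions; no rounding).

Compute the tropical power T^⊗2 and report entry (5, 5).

T^⊗2:
  [-2, 2, -8, 4, -1, -14]
  [-6, 14, -1, 16, 12, 6]
  [-2, 13, 3, -1, 1, -6]
  [8, 16, 2, 18, 14, 8]
  [8, 2, -8, 14, 9, -4]
  [-15, 5, -19, 7, 3, -3]
Key observation: the optimum is the walk 5->3->5, with weight (-2) + (-1) = -3.
Optimal value attained by: walk 5->3->5.
Answer: (T^⊗2)[5][5] = -3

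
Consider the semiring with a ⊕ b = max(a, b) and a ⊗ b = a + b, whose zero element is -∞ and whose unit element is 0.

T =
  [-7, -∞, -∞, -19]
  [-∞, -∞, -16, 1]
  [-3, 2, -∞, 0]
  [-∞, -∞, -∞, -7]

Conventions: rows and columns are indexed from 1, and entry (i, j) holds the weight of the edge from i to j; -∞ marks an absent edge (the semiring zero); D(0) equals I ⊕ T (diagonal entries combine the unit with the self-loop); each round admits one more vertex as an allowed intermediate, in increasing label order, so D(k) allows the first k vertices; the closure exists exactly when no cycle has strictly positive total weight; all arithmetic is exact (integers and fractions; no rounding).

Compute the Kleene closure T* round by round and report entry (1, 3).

D(0):
  [0, -∞, -∞, -19]
  [-∞, 0, -16, 1]
  [-3, 2, 0, 0]
  [-∞, -∞, -∞, 0]
D(1):
  [0, -∞, -∞, -19]
  [-∞, 0, -16, 1]
  [-3, 2, 0, 0]
  [-∞, -∞, -∞, 0]
D(2):
  [0, -∞, -∞, -19]
  [-∞, 0, -16, 1]
  [-3, 2, 0, 3]
  [-∞, -∞, -∞, 0]
D(3):
  [0, -∞, -∞, -19]
  [-19, 0, -16, 1]
  [-3, 2, 0, 3]
  [-∞, -∞, -∞, 0]
D(4):
  [0, -∞, -∞, -19]
  [-19, 0, -16, 1]
  [-3, 2, 0, 3]
  [-∞, -∞, -∞, 0]
Answer: T*[1][3] = -∞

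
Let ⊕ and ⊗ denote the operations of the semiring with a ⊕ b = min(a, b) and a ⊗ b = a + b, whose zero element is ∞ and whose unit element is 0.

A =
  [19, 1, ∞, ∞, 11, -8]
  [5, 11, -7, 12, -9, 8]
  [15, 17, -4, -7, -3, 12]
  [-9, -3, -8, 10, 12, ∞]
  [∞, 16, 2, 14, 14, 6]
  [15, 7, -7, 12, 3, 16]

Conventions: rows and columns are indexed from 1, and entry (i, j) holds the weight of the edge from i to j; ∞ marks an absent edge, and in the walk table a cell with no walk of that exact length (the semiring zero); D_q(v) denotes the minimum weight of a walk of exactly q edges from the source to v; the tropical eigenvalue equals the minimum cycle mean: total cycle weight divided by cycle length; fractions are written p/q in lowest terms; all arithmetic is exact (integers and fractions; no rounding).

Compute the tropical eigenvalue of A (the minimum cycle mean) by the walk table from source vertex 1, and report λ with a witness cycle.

q=0: [0, ∞, ∞, ∞, ∞, ∞]
q=1: [19, 1, ∞, ∞, 11, -8]
q=2: [6, -1, -15, 4, -8, 8]
q=3: [-5, 1, -19, -22, -18, -3]
q=4: [-31, -25, -30, -26, -22, -13]
q=5: [-35, -30, -34, -37, -34, -39]
q=6: [-46, -40, -46, -41, -39, -43]
Optimal cycle mean attained by: cycle 1->6->3->4->1, total (-8) + (-7) + (-7) + (-9), length 4.
Answer: λ = -31/4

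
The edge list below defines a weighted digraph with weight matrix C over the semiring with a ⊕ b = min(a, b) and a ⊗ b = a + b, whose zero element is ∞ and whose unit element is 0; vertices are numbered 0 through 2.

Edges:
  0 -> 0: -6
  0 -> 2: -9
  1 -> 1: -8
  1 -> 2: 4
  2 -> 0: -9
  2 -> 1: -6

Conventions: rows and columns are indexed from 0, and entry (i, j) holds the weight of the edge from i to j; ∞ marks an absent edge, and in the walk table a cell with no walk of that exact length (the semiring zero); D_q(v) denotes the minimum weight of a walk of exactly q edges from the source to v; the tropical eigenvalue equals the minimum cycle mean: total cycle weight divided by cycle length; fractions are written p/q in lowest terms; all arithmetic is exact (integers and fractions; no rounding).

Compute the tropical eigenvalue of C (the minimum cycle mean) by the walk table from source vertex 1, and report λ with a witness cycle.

q=0: [∞, 0, ∞]
q=1: [∞, -8, 4]
q=2: [-5, -16, -4]
q=3: [-13, -24, -14]
Optimal cycle mean attained by: cycle 0->2->0, total (-9) + (-9), length 2.
Answer: λ = -9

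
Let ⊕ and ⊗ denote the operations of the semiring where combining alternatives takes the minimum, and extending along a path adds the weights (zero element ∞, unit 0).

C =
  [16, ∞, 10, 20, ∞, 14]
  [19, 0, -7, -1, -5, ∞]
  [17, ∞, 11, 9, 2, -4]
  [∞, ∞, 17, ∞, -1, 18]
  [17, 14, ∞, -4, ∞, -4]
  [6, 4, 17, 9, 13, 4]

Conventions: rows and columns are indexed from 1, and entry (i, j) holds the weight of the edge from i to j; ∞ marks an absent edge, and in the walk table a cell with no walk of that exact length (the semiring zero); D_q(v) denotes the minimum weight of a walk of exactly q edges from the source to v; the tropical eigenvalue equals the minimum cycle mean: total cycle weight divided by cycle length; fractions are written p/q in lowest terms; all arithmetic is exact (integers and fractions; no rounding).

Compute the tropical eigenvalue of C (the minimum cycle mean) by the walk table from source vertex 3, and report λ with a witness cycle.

q=0: [∞, ∞, 0, ∞, ∞, ∞]
q=1: [17, ∞, 11, 9, 2, -4]
q=2: [2, 0, 13, -2, 8, -2]
q=3: [4, 0, -7, -1, -5, 2]
q=4: [8, 0, -7, -9, -5, -11]
q=5: [-5, -7, -7, -9, -10, -11]
q=6: [-5, -7, -14, -14, -12, -14]
Optimal cycle mean attained by: cycle 4->5->4, total (-1) + (-4), length 2.
Answer: λ = -5/2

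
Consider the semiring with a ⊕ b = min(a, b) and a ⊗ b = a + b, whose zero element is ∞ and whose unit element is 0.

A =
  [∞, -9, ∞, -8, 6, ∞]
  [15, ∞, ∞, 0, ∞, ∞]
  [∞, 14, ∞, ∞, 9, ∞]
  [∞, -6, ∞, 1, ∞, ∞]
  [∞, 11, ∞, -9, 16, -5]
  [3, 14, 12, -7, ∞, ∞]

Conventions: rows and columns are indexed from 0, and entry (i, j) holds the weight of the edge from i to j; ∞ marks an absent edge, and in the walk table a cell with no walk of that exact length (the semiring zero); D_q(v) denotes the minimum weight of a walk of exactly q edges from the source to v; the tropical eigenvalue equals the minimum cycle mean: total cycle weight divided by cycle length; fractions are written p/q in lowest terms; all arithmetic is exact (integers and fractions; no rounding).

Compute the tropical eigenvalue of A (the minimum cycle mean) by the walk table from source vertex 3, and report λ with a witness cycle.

q=0: [∞, ∞, ∞, 0, ∞, ∞]
q=1: [∞, -6, ∞, 1, ∞, ∞]
q=2: [9, -5, ∞, -6, ∞, ∞]
q=3: [10, -12, ∞, -5, 15, ∞]
q=4: [3, -11, ∞, -12, 16, 10]
q=5: [4, -18, 22, -11, 9, 11]
q=6: [-3, -17, 23, -18, 10, 4]
Optimal cycle mean attained by: cycle 1->3->1, total 0 + (-6), length 2.
Answer: λ = -3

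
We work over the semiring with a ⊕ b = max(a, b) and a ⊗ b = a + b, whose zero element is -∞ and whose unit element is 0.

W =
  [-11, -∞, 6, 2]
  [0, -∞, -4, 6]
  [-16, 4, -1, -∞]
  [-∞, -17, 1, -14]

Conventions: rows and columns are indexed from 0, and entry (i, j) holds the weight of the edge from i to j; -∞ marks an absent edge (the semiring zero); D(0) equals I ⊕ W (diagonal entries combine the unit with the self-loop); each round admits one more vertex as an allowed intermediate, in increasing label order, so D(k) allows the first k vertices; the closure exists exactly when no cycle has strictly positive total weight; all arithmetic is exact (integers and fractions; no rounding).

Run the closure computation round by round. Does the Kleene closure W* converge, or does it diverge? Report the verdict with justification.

D(0):
  [0, -∞, 6, 2]
  [0, 0, -4, 6]
  [-16, 4, 0, -∞]
  [-∞, -17, 1, 0]
D(1):
  [0, -∞, 6, 2]
  [0, 0, 6, 6]
  [-16, 4, 0, -14]
  [-∞, -17, 1, 0]
Detection: at round 2, diagonal entry (2, 2) turns strictly positive.
Key observation: the cycle 2->1->0->2 has total weight 4 + 0 + 6, which is strictly positive.
Answer: DIVERGES — positive cycle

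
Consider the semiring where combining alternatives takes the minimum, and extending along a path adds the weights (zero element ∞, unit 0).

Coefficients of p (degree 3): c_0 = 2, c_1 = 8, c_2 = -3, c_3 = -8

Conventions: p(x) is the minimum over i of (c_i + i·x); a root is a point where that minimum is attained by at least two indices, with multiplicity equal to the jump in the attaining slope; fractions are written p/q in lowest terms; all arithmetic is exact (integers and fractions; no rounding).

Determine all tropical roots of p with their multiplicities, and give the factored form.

hull edge (i=0, c=2) to (i=3, c=-8): slope -10/3, span 3
Factored form: p(x) = -8 ⊗ (x ⊕ 10/3) ⊗ (x ⊕ 10/3) ⊗ (x ⊕ 10/3)
Answer: roots = 10/3 (mult 3)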